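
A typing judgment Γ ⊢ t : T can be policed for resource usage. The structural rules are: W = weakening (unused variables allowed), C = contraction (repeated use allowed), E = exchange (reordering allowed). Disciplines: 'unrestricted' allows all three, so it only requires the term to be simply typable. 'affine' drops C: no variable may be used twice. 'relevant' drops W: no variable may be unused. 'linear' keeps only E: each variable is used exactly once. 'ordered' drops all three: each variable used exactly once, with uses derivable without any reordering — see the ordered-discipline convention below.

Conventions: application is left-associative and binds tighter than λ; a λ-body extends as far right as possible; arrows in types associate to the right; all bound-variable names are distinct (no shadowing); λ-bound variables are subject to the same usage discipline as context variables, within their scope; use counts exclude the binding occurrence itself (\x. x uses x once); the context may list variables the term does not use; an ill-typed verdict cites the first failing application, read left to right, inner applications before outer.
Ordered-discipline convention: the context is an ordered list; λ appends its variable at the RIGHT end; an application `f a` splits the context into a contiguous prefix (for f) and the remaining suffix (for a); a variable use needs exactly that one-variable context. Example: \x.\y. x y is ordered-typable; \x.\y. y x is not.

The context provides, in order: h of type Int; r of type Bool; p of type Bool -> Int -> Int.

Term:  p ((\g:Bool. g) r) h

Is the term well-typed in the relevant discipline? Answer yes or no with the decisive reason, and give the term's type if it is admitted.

yes — h, r, p, g: all used, weakening unneeded; term : Int
counts: h: 1×; r: 1×; p: 1×; g (λ-bound): 1×
left-to-right use order: p, g, r, h
typing: ✓ — Int
summary: ordered ✗ | linear ✓ | affine ✓ | relevant ✓ | unrestricted ✓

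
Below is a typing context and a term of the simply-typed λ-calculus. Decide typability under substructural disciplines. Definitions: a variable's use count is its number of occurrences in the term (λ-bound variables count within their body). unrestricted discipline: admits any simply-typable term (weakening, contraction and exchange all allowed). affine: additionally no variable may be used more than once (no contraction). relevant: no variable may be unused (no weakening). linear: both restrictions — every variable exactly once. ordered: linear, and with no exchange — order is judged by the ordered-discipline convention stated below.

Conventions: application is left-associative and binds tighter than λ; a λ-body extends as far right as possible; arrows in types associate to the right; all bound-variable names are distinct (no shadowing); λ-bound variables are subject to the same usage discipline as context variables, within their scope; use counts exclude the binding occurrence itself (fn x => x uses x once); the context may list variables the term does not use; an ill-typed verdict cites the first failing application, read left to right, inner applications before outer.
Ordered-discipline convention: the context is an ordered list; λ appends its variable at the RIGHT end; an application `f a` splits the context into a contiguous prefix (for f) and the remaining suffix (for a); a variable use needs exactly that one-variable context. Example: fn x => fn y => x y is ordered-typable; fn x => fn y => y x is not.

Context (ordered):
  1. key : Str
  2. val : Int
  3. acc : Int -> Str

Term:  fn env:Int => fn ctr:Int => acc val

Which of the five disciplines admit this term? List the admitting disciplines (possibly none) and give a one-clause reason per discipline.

accepted by: affine, unrestricted
counts: key=0; val=1; acc=1; env [bound]=0; ctr [bound]=0
left-to-right use order: acc, val
typing: the term checks, with type Int -> Int -> Str
ordered: ✗, key, env, ctr never used (weakening)
linear: ✗, key, env, ctr never used (weakening)
affine: ✓, no duplicate uses among key, val, acc, env, ctr
relevant: ✗, key, env, ctr never used (weakening)
unrestricted: ✓, typability at Int -> Int -> Str is all that's needed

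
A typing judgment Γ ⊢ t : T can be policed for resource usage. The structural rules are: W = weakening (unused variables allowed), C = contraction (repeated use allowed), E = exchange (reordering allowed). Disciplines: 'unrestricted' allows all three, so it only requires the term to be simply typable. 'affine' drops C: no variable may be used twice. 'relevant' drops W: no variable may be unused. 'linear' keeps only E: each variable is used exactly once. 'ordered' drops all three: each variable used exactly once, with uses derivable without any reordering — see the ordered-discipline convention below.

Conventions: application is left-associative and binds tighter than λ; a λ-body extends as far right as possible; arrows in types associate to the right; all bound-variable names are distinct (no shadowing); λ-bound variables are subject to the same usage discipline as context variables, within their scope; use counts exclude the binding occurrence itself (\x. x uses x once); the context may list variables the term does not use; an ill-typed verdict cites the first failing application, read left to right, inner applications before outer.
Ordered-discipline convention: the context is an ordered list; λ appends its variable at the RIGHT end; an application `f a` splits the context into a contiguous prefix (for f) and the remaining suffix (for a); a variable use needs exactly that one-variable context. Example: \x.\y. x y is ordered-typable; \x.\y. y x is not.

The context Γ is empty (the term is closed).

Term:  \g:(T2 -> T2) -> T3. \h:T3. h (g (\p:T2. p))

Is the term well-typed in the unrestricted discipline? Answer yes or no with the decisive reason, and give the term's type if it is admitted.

no — the type mismatch rejects it
variable uses: g [bound]=1, h [bound]=1, p [bound]=1
order of uses: h, g, p
typing: ill-typed: applying a non-function (T3)
summary: ordered ✗, linear ✗, affine ✗, relevant ✗, unrestricted ✗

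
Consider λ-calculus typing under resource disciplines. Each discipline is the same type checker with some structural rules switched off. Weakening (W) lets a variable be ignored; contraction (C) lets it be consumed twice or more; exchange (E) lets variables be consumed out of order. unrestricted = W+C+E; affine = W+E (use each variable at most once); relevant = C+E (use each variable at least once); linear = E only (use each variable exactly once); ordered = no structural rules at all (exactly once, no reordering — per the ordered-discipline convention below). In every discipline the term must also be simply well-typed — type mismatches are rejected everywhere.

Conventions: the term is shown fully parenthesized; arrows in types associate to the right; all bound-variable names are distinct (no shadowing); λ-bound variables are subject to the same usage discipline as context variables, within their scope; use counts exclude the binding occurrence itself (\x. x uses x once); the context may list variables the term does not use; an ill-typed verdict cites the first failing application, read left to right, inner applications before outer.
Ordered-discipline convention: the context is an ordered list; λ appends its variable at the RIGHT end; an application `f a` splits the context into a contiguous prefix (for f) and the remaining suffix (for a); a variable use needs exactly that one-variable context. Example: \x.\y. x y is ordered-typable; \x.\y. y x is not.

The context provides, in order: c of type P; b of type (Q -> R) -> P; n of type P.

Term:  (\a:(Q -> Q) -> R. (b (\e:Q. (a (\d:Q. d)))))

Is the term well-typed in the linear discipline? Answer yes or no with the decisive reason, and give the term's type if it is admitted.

no — needs weakening: c, n, e unused
counts: c=0; b=1; n=0; a (λ-bound)=1; e (λ-bound)=0; d (λ-bound)=1
use order (left to right): b, a, d
typing: ✓ — ((Q -> Q) -> R) -> P
all disciplines: ordered ✗, linear ✗, affine ✓, relevant ✗, unrestricted ✓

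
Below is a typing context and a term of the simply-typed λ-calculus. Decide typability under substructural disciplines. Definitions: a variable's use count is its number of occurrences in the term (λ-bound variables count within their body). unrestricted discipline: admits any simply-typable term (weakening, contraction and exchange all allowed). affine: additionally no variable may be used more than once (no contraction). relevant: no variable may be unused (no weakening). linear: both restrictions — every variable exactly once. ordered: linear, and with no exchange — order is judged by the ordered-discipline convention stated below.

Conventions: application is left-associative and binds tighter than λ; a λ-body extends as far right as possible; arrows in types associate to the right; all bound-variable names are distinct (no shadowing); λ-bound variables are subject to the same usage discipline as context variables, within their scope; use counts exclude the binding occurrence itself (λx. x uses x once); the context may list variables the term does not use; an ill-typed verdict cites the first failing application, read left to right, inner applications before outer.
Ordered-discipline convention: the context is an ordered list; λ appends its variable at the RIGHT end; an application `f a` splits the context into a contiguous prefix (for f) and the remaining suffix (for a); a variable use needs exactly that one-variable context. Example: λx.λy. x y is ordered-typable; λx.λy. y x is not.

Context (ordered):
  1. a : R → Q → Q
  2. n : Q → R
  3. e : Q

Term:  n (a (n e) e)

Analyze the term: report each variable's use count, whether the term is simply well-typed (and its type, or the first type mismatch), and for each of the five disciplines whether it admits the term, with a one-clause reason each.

variable uses: a: 1×, n: 2×, e: 2×
order of uses: n, a, n, e, e
typing: the term checks, with type R
ordered ✗ (needs contraction — n ×2, e ×2)
linear ✗ (needs contraction — n ×2, e ×2)
affine ✗ (needs contraction — n ×2, e ×2)
relevant ✓ (a, n, e: all used, weakening unneeded)
unrestricted ✓ (well-typed at R; no restrictions here)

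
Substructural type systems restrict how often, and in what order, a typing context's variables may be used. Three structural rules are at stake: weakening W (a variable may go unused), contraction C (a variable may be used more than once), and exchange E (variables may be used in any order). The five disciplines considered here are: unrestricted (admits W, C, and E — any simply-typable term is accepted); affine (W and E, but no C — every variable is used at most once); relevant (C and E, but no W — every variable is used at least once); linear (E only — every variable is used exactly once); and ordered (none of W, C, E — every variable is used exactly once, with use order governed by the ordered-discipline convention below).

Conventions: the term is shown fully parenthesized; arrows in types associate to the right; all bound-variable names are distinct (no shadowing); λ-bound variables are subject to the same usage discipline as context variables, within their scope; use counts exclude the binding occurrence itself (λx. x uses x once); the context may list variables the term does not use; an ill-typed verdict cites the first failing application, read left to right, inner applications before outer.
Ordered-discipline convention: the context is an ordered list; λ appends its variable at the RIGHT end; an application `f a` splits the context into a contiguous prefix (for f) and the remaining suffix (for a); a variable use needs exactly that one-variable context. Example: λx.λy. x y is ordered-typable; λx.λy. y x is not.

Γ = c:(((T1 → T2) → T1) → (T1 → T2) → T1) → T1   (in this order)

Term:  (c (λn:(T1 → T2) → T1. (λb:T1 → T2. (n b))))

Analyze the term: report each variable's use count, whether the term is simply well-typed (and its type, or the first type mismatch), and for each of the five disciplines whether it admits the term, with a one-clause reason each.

variable uses: c: 1×; n (bound): 1×; b (bound): 1×
use order (left to right): c, n, b
typing: the term checks, with type T1
ordered ✓ (c, n, b once each; derivable with no W/C/E)
linear ✓ (exactly-once usage across c, n, b)
affine ✓ (at most one use each (c, n, b))
relevant ✓ (none of c, n, b goes unused)
unrestricted ✓ (well-typed at T1; no restrictions here)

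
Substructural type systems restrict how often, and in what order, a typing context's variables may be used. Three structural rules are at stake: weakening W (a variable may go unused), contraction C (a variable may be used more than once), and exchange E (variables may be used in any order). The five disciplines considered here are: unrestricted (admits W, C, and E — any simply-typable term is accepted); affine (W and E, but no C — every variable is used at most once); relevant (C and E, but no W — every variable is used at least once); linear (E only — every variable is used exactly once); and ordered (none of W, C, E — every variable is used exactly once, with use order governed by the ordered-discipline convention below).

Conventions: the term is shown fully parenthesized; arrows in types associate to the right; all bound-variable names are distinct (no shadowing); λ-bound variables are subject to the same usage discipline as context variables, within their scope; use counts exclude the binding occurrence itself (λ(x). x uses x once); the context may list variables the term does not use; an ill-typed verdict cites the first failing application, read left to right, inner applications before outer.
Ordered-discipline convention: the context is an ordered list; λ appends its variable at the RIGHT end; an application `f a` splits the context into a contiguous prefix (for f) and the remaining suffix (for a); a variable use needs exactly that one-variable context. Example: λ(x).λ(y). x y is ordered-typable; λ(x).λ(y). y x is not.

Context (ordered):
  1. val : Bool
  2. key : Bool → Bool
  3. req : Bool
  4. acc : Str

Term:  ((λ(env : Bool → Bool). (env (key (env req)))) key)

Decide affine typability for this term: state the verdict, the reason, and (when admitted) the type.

no — needs contraction — key ×2, env ×2
use counts: val ×0, key ×2, req ×1, acc ×0, env (λ-bound) ×2
left-to-right use order: env, key, env, req, key
typing: well-typed at Bool
all disciplines: ordered ✗; linear ✗; affine ✗; relevant ✗; unrestricted ✓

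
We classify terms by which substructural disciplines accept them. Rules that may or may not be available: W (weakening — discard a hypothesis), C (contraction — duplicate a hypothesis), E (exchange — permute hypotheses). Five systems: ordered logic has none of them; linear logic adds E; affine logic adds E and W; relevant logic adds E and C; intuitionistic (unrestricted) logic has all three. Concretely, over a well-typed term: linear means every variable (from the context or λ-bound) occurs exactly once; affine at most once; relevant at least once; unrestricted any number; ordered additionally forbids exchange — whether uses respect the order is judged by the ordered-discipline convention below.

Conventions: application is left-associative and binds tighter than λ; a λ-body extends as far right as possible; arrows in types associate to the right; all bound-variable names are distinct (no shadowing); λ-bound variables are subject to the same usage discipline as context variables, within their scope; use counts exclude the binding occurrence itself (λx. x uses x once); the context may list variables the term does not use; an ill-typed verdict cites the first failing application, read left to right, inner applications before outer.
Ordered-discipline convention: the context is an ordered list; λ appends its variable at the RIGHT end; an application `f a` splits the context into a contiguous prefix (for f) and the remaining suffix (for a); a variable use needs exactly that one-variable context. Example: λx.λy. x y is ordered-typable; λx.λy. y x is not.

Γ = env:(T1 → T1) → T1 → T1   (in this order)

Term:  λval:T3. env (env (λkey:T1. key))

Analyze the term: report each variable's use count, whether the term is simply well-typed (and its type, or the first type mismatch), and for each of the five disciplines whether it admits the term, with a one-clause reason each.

counts: env=2, val [bound]=0, key [bound]=1
order of uses: env, env, key
typing: well-typed at T3 → T1 → T1
ordered ✗ (needs contraction — env ×2; unused: val — weakening required)
linear ✗ (needs contraction — env ×2; unused: val — weakening required)
affine ✗ (needs contraction — env ×2)
relevant ✗ (unused: val — weakening required)
unrestricted ✓ (typability at T3 → T1 → T1 is all that's needed)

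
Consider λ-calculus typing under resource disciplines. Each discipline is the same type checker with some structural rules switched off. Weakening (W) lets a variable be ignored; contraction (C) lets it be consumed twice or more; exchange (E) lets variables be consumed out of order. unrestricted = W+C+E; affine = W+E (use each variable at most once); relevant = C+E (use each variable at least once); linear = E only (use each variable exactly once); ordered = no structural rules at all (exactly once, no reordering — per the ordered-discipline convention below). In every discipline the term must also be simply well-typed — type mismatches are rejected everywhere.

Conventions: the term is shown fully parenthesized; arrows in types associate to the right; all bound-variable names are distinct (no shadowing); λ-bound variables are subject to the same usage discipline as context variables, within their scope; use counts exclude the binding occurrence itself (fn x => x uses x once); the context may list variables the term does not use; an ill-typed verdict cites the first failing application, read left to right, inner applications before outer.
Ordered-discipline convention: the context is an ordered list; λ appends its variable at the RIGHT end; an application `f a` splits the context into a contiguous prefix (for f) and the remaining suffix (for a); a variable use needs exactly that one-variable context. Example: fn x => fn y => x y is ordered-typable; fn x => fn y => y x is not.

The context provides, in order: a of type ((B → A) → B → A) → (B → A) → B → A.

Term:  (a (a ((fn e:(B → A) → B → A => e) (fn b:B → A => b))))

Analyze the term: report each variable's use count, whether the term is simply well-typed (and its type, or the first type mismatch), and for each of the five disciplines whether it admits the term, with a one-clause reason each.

variable uses: a: 2; e (λ-bound): 1; b (λ-bound): 1
uses in reading order: a, a, e, b
typing: well-typed at (B → A) → B → A
ordered: ✗ — a ×2 used more than once (contraction)
linear: ✗ — a ×2 used more than once (contraction)
affine: ✗ — a ×2 used more than once (contraction)
relevant: ✓ — none of a, e, b goes unused
unrestricted: ✓ — type-checks ((B → A) → B → A) and nothing is barred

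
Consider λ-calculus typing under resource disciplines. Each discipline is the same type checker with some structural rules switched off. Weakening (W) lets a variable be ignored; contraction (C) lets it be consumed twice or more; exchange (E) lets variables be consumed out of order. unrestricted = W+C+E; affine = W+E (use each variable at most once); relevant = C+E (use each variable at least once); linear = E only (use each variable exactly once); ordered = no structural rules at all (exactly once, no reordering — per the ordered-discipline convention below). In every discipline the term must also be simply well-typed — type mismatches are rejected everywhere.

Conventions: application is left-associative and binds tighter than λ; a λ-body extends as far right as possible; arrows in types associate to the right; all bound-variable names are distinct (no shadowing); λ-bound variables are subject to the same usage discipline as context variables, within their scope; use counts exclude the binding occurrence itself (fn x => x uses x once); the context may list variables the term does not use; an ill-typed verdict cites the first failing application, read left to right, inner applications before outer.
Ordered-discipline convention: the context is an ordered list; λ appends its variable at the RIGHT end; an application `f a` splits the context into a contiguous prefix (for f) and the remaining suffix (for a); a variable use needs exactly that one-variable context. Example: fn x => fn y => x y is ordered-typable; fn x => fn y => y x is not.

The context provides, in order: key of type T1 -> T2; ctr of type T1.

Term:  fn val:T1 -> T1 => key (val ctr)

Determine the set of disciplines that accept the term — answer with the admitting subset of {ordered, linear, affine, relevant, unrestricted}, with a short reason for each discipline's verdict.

admitted in: linear, affine, relevant, unrestricted
variable uses: key ×1; ctr ×1; val [bound] ×1
left-to-right use order: key, val, ctr
typing: well-typed at (T1 -> T1) -> T2
ordered: ✗, no contiguous prefix/suffix split fits key, val, ctr
linear: ✓, single use per variable (key, ctr, val)
affine: ✓, none of key, ctr, val used more than once
relevant: ✓, none of key, ctr, val goes unused
unrestricted: ✓, typability at (T1 -> T1) -> T2 is all that's needed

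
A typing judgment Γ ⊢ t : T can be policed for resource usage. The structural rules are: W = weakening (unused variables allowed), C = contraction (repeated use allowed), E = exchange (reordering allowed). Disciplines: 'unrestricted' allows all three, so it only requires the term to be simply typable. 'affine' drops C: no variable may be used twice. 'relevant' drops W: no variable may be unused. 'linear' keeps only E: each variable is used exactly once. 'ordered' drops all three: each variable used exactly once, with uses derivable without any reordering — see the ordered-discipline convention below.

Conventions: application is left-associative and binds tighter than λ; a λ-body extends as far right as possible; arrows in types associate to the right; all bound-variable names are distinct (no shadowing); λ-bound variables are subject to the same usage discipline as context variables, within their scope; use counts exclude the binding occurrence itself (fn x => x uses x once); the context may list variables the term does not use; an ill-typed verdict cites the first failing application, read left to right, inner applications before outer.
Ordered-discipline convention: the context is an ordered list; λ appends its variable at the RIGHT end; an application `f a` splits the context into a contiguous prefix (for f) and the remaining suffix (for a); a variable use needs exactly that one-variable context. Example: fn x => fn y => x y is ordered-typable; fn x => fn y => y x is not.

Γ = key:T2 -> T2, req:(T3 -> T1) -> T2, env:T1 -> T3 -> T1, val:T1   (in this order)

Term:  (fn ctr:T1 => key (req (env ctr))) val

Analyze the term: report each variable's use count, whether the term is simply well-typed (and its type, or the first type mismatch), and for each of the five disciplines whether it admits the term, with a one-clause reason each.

variable uses: key ×1; req ×1; env ×1; val ×1; ctr (λ-bound) ×1
uses in reading order: key, req, env, ctr, val
typing: well-typed at T2
ordered: ✓, key, req, env, val, ctr: once each, no exchange needed
linear: ✓, single use per variable (key, req, env, val, ctr)
affine: ✓, none of key, req, env, val, ctr used more than once
relevant: ✓, key, req, env, val, ctr: all used, weakening unneeded
unrestricted: ✓, typability at T2 is all that's needed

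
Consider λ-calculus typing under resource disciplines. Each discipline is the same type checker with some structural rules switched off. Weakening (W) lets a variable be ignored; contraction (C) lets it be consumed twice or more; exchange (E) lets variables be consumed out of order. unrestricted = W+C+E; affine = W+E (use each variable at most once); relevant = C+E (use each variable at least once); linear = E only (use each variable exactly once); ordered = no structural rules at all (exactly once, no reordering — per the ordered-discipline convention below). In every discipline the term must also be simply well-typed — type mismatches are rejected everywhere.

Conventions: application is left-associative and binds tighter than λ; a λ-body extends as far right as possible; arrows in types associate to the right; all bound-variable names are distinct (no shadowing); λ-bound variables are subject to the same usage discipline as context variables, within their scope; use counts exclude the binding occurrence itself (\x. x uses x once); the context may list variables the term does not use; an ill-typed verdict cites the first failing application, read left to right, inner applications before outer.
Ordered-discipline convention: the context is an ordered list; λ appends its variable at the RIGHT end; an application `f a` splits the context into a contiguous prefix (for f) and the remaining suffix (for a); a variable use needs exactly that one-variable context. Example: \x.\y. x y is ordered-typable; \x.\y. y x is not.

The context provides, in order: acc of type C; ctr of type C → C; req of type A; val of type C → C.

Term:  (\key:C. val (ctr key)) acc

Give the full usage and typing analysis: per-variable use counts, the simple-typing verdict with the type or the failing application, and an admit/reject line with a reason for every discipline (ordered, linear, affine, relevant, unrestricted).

use counts: acc=1; ctr=1; req=0; val=1; key (λ-bound)=1
uses in reading order: val, ctr, key, acc
typing: ✓ — C
ordered: ✗ — req never used (weakening)
linear: ✗ — req never used (weakening)
affine: ✓ — none of acc, ctr, req, val, key used more than once
relevant: ✗ — req never used (weakening)
unrestricted: ✓ — typability at C is all that's needed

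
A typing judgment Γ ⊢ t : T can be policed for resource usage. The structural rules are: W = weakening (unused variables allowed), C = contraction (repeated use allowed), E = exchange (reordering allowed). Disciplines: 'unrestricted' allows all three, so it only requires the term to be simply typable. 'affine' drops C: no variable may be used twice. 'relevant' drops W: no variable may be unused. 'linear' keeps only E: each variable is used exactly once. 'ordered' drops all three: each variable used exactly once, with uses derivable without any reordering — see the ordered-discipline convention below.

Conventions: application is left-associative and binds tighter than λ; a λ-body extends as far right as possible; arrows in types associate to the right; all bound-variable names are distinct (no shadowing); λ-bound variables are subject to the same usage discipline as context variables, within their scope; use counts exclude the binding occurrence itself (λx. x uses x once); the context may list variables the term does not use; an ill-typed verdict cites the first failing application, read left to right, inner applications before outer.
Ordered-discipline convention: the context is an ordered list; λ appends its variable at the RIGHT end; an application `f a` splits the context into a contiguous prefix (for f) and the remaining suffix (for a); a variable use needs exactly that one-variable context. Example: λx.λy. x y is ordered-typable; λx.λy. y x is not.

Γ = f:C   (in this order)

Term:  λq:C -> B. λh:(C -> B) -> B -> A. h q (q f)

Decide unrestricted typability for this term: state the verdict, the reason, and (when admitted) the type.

yes — well-typed at (C -> B) -> ((C -> B) -> B -> A) -> A; no restrictions here; term : (C -> B) -> ((C -> B) -> B -> A) -> A
variable uses: f: 1; q (λ-bound): 2; h (λ-bound): 1
left-to-right use order: h, q, q, f
typing: the term checks, with type (C -> B) -> ((C -> B) -> B -> A) -> A
summary: ordered ✗ · linear ✗ · affine ✗ · relevant ✓ · unrestricted ✓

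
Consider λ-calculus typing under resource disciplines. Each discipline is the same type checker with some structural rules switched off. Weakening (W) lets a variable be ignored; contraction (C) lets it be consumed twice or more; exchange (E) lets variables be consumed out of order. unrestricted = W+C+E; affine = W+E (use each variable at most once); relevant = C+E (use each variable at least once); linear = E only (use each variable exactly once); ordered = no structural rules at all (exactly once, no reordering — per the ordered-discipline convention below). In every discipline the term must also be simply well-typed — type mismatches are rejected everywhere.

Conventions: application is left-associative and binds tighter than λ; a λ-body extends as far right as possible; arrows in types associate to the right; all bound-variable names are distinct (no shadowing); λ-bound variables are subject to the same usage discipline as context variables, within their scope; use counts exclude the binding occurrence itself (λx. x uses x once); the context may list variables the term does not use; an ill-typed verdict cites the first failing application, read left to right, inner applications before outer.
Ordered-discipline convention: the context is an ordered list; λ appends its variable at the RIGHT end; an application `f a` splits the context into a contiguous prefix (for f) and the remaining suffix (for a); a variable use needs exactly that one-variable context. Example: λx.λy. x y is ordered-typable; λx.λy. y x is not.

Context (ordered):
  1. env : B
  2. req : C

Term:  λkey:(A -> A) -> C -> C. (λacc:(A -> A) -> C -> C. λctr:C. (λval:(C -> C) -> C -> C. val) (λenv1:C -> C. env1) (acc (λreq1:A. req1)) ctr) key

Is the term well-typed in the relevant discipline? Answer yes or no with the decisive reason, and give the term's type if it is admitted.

no — unused: env, req — weakening required
variable uses: env=0, req=0, key [bound]=1, acc [bound]=1, ctr [bound]=1, val [bound]=1, env1 [bound]=1, req1 [bound]=1
uses in reading order: val, env1, acc, req1, ctr, key
typing: well-typed at ((A -> A) -> C -> C) -> C -> C
summary: ordered ✗; linear ✗; affine ✓; relevant ✗; unrestricted ✓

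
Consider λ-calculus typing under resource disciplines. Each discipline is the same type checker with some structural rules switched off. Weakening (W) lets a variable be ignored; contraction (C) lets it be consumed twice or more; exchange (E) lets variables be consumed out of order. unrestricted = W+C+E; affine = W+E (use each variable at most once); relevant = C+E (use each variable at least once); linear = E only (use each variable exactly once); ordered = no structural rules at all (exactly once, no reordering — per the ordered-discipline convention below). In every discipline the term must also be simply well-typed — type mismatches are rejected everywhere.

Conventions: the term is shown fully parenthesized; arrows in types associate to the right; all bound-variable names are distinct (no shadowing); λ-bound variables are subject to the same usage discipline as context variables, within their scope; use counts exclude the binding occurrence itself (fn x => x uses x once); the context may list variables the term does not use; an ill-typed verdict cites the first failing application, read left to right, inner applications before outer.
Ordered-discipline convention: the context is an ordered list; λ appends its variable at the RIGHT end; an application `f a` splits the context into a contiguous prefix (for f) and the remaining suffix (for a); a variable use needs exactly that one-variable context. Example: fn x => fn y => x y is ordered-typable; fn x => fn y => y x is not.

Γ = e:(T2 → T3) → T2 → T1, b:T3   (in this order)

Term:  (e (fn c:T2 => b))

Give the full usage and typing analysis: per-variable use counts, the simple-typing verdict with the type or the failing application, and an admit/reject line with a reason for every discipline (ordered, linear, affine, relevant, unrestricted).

variable uses: e: 1, b: 1, c [bound]: 0
use order (left to right): e, b
typing: well-typed at T2 → T1
ordered ✗ (unused: c — weakening required)
linear ✗ (unused: c — weakening required)
affine ✓ (none of e, b, c used more than once)
relevant ✗ (unused: c — weakening required)
unrestricted ✓ (typability at T2 → T1 is all that's needed)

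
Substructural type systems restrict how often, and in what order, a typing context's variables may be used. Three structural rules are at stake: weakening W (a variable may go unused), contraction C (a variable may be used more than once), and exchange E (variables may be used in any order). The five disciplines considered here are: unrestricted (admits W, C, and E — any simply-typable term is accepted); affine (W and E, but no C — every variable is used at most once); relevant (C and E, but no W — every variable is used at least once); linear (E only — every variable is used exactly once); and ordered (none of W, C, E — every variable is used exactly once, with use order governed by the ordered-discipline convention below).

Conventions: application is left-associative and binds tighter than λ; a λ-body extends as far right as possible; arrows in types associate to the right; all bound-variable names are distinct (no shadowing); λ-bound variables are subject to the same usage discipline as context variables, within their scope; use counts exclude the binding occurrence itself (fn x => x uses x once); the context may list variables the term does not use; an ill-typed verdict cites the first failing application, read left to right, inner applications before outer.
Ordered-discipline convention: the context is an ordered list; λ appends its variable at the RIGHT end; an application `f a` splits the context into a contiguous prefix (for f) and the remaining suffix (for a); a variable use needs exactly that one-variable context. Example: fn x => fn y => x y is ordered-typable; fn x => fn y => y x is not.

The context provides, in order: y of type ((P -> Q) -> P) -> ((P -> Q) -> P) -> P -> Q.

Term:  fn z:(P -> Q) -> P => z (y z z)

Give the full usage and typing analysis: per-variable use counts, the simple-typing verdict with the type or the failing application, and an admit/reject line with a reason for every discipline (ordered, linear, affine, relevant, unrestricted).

counts: y=1, z [bound]=3
uses in reading order: z, y, z, z
typing: well-typed — term : ((P -> Q) -> P) -> P
ordered: ✗ — repeated use of z ×3
linear: ✗ — repeated use of z ×3
affine: ✗ — repeated use of z ×3
relevant: ✓ — every one of y, z appears
unrestricted: ✓ — type-checks (((P -> Q) -> P) -> P) and nothing is barred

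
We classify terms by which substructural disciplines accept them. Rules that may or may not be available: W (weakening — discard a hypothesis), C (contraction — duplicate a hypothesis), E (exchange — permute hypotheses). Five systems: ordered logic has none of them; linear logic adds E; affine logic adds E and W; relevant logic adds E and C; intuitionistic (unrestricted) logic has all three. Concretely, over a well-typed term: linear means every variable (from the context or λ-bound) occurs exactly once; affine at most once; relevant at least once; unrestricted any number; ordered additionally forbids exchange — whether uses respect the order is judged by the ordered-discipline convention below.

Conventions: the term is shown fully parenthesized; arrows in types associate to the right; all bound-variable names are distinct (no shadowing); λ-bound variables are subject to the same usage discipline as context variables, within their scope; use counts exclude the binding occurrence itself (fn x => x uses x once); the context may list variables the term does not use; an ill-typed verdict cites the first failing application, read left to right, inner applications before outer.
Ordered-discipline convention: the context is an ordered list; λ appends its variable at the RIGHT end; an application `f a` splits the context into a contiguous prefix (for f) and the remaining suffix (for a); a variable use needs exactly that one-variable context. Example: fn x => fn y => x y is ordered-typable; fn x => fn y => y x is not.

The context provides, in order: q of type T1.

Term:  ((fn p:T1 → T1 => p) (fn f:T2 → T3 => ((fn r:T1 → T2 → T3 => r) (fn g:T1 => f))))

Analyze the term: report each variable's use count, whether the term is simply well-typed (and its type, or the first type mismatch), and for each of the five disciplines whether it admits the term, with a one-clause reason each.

use counts: q ×0; p [bound] ×1; f [bound] ×1; r [bound] ×1; g [bound] ×0
left-to-right use order: p, r, f
typing: ill-typed: argument of type (T2 → T3) → T1 → T2 → T3 where T1 → T1 is required
ordered ✗ (fails simple typing)
linear ✗ (a type mismatch blocks all five)
affine ✗ (the type mismatch rejects it)
relevant ✗ (not simply typable)
unrestricted ✗ (fails simple typing)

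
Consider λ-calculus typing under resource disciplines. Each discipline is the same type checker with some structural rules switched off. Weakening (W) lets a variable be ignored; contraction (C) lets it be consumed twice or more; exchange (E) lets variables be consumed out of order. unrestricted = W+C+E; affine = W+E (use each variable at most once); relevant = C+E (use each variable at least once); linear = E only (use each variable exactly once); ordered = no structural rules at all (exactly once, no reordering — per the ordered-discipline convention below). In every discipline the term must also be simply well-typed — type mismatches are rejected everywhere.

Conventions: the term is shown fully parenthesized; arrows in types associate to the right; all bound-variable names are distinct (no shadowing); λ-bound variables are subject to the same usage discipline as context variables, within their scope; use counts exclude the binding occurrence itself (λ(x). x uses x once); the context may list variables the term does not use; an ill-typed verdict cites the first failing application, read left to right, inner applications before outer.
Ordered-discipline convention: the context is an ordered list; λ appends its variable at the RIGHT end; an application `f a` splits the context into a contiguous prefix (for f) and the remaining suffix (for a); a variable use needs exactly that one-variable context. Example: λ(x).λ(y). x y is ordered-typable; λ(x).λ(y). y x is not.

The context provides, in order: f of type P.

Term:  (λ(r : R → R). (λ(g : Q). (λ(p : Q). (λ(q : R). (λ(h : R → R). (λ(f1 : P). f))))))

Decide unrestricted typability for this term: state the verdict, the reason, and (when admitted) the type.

yes — well-typed at (R → R) → Q → Q → R → (R → R) → P → P; no restrictions here; term : (R → R) → Q → Q → R → (R → R) → P → P
usage: f=1, r (λ-bound)=0, g (λ-bound)=0, p (λ-bound)=0, q (λ-bound)=0, h (λ-bound)=0, f1 (λ-bound)=0
left-to-right use order: f
typing: ✓ — (R → R) → Q → Q → R → (R → R) → P → P
all disciplines: ordered ✗ · linear ✗ · affine ✓ · relevant ✗ · unrestricted ✓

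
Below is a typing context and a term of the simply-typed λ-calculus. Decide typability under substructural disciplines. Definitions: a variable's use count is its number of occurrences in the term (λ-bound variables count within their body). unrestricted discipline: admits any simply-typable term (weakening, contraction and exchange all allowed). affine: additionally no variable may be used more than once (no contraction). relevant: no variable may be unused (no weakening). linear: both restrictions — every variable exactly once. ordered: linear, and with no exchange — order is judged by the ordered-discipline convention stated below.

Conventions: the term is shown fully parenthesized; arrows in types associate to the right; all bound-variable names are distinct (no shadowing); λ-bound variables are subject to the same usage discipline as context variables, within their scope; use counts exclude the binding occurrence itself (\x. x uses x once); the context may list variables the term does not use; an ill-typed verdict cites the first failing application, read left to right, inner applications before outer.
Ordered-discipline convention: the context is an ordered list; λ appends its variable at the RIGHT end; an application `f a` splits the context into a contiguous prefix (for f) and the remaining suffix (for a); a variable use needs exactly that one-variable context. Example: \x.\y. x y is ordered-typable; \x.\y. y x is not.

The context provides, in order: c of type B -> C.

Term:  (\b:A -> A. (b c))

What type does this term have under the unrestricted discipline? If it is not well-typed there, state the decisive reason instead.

not well-typed under unrestricted — fails simple typing
use counts: c: 1×, b [bound]: 1×
use order (left to right): b, c
typing: ill-typed: a function awaiting A gets B -> C
all disciplines: ordered ✗; linear ✗; affine ✗; relevant ✗; unrestricted ✗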